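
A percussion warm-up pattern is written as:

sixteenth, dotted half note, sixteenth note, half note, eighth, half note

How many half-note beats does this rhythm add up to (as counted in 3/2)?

One half-note beat = 8 sixteenth notes.
Convert each value to sixteenth notes: sixteenth = 1; dotted half note = 12; sixteenth note = 1; half note = 8; eighth = 2; half note = 8.
Total: 1 + 12 + 1 + 8 + 2 + 8 = 32.
32 ÷ 8 = 4 beats.

4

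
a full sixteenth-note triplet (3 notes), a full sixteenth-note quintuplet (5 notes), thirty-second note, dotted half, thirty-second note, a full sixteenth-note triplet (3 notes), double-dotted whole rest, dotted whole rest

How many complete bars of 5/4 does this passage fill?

One bar of 5/4 = 40 thirty-second notes.
In thirty-second notes: a full sixteenth-note triplet (3 notes) (three triplet sixteenths span one eighth) = 4; a full sixteenth-note quintuplet (5 notes) (five quintuplet sixteenths span one quarter) = 8; thirty-second note = 1; dotted half = 24; thirty-second note = 1; a full sixteenth-note triplet (3 notes) (three triplet sixteenths span one eighth) = 4; double-dotted whole rest = 56; dotted whole rest = 48.
Total: 4 + 8 + 1 + 24 + 1 + 4 + 56 + 48 = 146.
146 ÷ 40 = 3 complete bars with 26 left over.

3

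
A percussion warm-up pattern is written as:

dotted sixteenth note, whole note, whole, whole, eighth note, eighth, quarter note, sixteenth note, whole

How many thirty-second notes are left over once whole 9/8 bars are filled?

One bar of 9/8 = 36 thirty-second notes.
Working in thirty-second notes: dotted sixteenth note = 3; whole note = 32; whole = 32; whole = 32; eighth note = 4; eighth = 4; quarter note = 8; sixteenth note = 2; whole = 32.
Altogether 3 + 32 + 32 + 32 + 4 + 4 + 8 + 2 + 32 = 149.
149 ÷ 36 = 4 complete bars with 5 thirty-second notes remaining.

5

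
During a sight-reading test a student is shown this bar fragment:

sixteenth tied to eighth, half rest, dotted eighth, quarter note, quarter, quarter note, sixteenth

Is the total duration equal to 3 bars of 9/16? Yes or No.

Yes

One bar of 9/16 = 9 sixteenth notes, so 3 bars = 27.
Working in sixteenth notes: sixteenth tied to eighth (sixteenth + eighth) = 3; half rest = 8; dotted eighth = 3; quarter note = 4; quarter = 4; quarter note = 4; sixteenth = 1.
Adding: 3 + 8 + 3 + 4 + 4 + 4 + 1 = 27.
27 equals 27, so the answer is Yes.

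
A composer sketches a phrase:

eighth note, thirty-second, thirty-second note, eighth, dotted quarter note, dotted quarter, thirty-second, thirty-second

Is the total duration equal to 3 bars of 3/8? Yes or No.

Yes

One bar of 3/8 = 12 thirty-second notes, so 3 bars = 36.
Each duration in thirty-second notes: eighth note = 4; thirty-second = 1; thirty-second note = 1; eighth = 4; dotted quarter note = 12; dotted quarter = 12; thirty-second = 1; thirty-second = 1.
Altogether 4 + 1 + 1 + 4 + 12 + 12 + 1 + 1 = 36.
36 equals 36, so the answer is Yes.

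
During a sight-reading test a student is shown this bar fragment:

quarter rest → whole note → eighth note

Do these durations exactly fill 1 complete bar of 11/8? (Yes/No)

One bar of 11/8 = 11 eighth notes.
Each duration in eighth notes: quarter rest = 2; whole note = 8; eighth note = 1.
Altogether 2 + 8 + 1 = 11.
11 equals 11, so the answer is Yes.

Yes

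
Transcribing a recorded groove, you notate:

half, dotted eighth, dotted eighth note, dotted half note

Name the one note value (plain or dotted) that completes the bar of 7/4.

eighth note

The bar of 7/4 = 28 sixteenth notes.
In sixteenth notes: half = 8; dotted eighth = 3; dotted eighth note = 3; dotted half note = 12.
Altogether 8 + 3 + 3 + 12 = 26.
Remaining: 28 − 26 = 2 sixteenth notes, which is a eighth note.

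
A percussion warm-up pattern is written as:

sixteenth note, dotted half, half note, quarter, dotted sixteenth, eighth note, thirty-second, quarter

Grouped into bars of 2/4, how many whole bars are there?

One bar of 2/4 = 16 thirty-second notes.
In thirty-second notes: sixteenth note = 2; dotted half = 24; half note = 16; quarter = 8; dotted sixteenth = 3; eighth note = 4; thirty-second = 1; quarter = 8.
Altogether 2 + 24 + 16 + 8 + 3 + 4 + 1 + 8 = 66.
66 ÷ 16 = 4 complete bars with 2 left over.

4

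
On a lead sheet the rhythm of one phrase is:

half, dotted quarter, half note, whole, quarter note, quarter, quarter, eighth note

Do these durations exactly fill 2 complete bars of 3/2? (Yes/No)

No

One bar of 3/2 = 12 eighth notes, so 2 bars = 24.
Convert each value to eighth notes: half = 4; dotted quarter = 3; half note = 4; whole = 8; quarter note = 2; quarter = 2; quarter = 2; eighth note = 1.
Sum: 4 + 3 + 4 + 8 + 2 + 2 + 2 + 1 = 26.
26 exceeds 24, so the answer is No.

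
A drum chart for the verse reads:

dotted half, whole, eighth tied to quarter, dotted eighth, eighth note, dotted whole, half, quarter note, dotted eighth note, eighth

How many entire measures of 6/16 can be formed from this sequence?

One bar of 6/16 = 6 sixteenth notes.
In sixteenth notes: dotted half = 12; whole = 16; eighth tied to quarter (eighth + quarter) = 6; dotted eighth = 3; eighth note = 2; dotted whole = 24; half = 8; quarter note = 4; dotted eighth note = 3; eighth = 2.
Total: 12 + 16 + 6 + 3 + 2 + 24 + 8 + 4 + 3 + 2 = 80.
80 ÷ 6 = 13 complete bars with 2 left over.

13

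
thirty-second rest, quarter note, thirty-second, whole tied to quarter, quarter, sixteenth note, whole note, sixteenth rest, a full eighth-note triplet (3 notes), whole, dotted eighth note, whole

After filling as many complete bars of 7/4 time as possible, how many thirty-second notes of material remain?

4

One bar of 7/4 = 56 thirty-second notes.
Each duration in thirty-second notes: thirty-second rest = 1; quarter note = 8; thirty-second = 1; whole tied to quarter (whole + quarter) = 40; quarter = 8; sixteenth note = 2; whole note = 32; sixteenth rest = 2; a full eighth-note triplet (3 notes) (three triplet eighths span one quarter) = 8; whole = 32; dotted eighth note = 6; whole = 32.
Adding: 1 + 8 + 1 + 40 + 8 + 2 + 32 + 2 + 8 + 32 + 6 + 32 = 172.
172 ÷ 56 = 3 complete bars with 4 thirty-second notes remaining.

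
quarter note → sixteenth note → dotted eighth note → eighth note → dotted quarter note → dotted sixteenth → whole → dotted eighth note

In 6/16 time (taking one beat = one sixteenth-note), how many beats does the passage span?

36.5

One sixteenth-note beat = 2 thirty-second notes.
Express everything in thirty-second notes: quarter note = 8; sixteenth note = 2; dotted eighth note = 6; eighth note = 4; dotted quarter note = 12; dotted sixteenth = 3; whole = 32; dotted eighth note = 6.
Adding: 8 + 2 + 6 + 4 + 12 + 3 + 32 + 6 = 73.
73 ÷ 2 = 36.5 beats.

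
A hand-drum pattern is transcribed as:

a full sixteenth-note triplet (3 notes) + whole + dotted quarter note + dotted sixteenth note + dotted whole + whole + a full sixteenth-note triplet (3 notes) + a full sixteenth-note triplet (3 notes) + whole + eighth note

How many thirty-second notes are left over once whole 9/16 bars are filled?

13

One bar of 9/16 = 18 thirty-second notes.
In thirty-second notes: a full sixteenth-note triplet (3 notes) (three triplet sixteenths span one eighth) = 4; whole = 32; dotted quarter note = 12; dotted sixteenth note = 3; dotted whole = 48; whole = 32; a full sixteenth-note triplet (3 notes) (three triplet sixteenths span one eighth) = 4; a full sixteenth-note triplet (3 notes) (three triplet sixteenths span one eighth) = 4; whole = 32; eighth note = 4.
Adding: 4 + 32 + 12 + 3 + 48 + 32 + 4 + 4 + 32 + 4 = 175.
175 ÷ 18 = 9 complete bars with 13 thirty-second notes remaining.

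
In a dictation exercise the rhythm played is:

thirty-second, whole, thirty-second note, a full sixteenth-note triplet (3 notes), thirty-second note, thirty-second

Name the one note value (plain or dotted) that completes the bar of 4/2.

dotted half note

The bar of 4/2 = 64 thirty-second notes.
Convert each value to thirty-second notes: thirty-second = 1; whole = 32; thirty-second note = 1; a full sixteenth-note triplet (3 notes) (three triplet sixteenths span one eighth) = 4; thirty-second note = 1; thirty-second = 1.
Adding: 1 + 32 + 1 + 4 + 1 + 1 = 40.
Remaining: 64 − 40 = 24 thirty-second notes, which is a dotted half note.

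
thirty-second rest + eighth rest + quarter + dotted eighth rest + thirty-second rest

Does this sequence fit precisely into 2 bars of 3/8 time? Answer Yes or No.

One bar of 3/8 = 12 thirty-second notes, so 2 bars = 24.
Each duration in thirty-second notes: thirty-second rest = 1; eighth rest = 4; quarter = 8; dotted eighth rest = 6; thirty-second rest = 1.
Sum: 1 + 4 + 8 + 6 + 1 = 20.
20 falls short of 24, so the answer is No.

No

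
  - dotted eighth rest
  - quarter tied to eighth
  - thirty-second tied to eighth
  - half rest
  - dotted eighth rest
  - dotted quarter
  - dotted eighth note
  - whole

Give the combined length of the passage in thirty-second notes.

95

Each duration in thirty-second notes: dotted eighth rest = 6; quarter tied to eighth (quarter + eighth) = 12; thirty-second tied to eighth (thirty-second + eighth) = 5; half rest = 16; dotted eighth rest = 6; dotted quarter = 12; dotted eighth note = 6; whole = 32.
Adding: 6 + 12 + 5 + 16 + 6 + 12 + 6 + 32 = 95 thirty-second notes.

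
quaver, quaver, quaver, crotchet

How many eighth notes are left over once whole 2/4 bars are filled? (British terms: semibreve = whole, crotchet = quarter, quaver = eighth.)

One bar of 2/4 = 4 eighth notes.
Each duration in eighth notes: quaver = 1; quaver = 1; quaver = 1; crotchet = 2.
Adding: 1 + 1 + 1 + 2 = 5.
5 ÷ 4 = 1 complete bar with 1 eighth note remaining.

1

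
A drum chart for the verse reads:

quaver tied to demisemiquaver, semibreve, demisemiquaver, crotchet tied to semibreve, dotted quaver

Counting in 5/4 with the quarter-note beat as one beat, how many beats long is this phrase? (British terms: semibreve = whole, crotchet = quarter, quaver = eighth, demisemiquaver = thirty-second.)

One quarter-note beat = 8 thirty-second notes.
Convert each value to thirty-second notes: quaver tied to demisemiquaver (quaver + demisemiquaver) = 5; semibreve = 32; demisemiquaver = 1; crotchet tied to semibreve (crotchet + semibreve) = 40; dotted quaver = 6.
Adding: 5 + 32 + 1 + 40 + 6 = 84.
84 ÷ 8 = 10.5 beats.

10.5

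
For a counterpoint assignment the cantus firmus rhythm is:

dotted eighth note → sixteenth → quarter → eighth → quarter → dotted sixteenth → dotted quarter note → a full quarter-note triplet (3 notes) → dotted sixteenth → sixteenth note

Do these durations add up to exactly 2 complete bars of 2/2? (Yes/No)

Yes

One bar of 2/2 = 32 thirty-second notes, so 2 bars = 64.
Express everything in thirty-second notes: dotted eighth note = 6; sixteenth = 2; quarter = 8; eighth = 4; quarter = 8; dotted sixteenth = 3; dotted quarter note = 12; a full quarter-note triplet (3 notes) (three triplet quarters span one half) = 16; dotted sixteenth = 3; sixteenth note = 2.
Altogether 6 + 2 + 8 + 4 + 8 + 3 + 12 + 16 + 3 + 2 = 64.
64 equals 64, so the answer is Yes.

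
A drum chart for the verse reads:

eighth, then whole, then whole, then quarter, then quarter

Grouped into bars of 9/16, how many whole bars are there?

One bar of 9/16 = 9 sixteenth notes.
Convert each value to sixteenth notes: eighth = 2; whole = 16; whole = 16; quarter = 4; quarter = 4.
Altogether 2 + 16 + 16 + 4 + 4 = 42.
42 ÷ 9 = 4 complete bars with 6 left over.

4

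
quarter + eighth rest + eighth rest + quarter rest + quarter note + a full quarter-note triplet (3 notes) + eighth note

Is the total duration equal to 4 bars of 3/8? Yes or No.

No

One bar of 3/8 = 3 eighth notes, so 4 bars = 12.
In eighth notes: quarter = 2; eighth rest = 1; eighth rest = 1; quarter rest = 2; quarter note = 2; a full quarter-note triplet (3 notes) (three triplet quarters span one half) = 4; eighth note = 1.
Total: 2 + 1 + 1 + 2 + 2 + 4 + 1 = 13.
13 exceeds 12, so the answer is No.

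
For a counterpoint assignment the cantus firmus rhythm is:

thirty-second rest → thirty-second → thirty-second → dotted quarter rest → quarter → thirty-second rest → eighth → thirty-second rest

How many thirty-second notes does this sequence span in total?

Working in thirty-second notes: thirty-second rest = 1; thirty-second = 1; thirty-second = 1; dotted quarter rest = 12; quarter = 8; thirty-second rest = 1; eighth = 4; thirty-second rest = 1.
Total: 1 + 1 + 1 + 12 + 8 + 1 + 4 + 1 = 29 thirty-second notes.

29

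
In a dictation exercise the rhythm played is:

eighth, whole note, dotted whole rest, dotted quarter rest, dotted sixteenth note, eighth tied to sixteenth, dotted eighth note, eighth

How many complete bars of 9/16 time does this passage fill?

6

One bar of 9/16 = 18 thirty-second notes.
Working in thirty-second notes: eighth = 4; whole note = 32; dotted whole rest = 48; dotted quarter rest = 12; dotted sixteenth note = 3; eighth tied to sixteenth (eighth + sixteenth) = 6; dotted eighth note = 6; eighth = 4.
Total: 4 + 32 + 48 + 12 + 3 + 6 + 6 + 4 = 115.
115 ÷ 18 = 6 complete bars with 7 left over.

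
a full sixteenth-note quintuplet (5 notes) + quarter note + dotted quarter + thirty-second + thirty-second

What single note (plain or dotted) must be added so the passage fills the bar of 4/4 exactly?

sixteenth note

The bar of 4/4 = 32 thirty-second notes.
Each duration in thirty-second notes: a full sixteenth-note quintuplet (5 notes) (five quintuplet sixteenths span one quarter) = 8; quarter note = 8; dotted quarter = 12; thirty-second = 1; thirty-second = 1.
Sum: 8 + 8 + 12 + 1 + 1 = 30.
Remaining: 32 − 30 = 2 thirty-second notes, which is a sixteenth note.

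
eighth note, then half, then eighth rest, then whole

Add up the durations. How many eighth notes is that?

14

In eighth notes: eighth note = 1; half = 4; eighth rest = 1; whole = 8.
Total: 1 + 4 + 1 + 8 = 14 eighth notes.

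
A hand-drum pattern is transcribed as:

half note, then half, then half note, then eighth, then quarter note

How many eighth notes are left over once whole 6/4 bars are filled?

3

One bar of 6/4 = 12 eighth notes.
Each duration in eighth notes: half note = 4; half = 4; half note = 4; eighth = 1; quarter note = 2.
Adding: 4 + 4 + 4 + 1 + 2 = 15.
15 ÷ 12 = 1 complete bar with 3 eighth notes remaining.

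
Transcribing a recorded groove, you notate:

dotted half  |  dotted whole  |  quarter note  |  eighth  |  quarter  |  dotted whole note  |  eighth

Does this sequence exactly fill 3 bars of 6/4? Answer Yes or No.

Yes

One bar of 6/4 = 12 eighth notes, so 3 bars = 36.
In eighth notes: dotted half = 6; dotted whole = 12; quarter note = 2; eighth = 1; quarter = 2; dotted whole note = 12; eighth = 1.
Sum: 6 + 12 + 2 + 1 + 2 + 12 + 1 = 36.
36 equals 36, so the answer is Yes.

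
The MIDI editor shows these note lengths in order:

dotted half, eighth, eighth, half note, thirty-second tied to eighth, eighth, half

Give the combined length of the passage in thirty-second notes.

73

Working in thirty-second notes: dotted half = 24; eighth = 4; eighth = 4; half note = 16; thirty-second tied to eighth (thirty-second + eighth) = 5; eighth = 4; half = 16.
Altogether 24 + 4 + 4 + 16 + 5 + 4 + 16 = 73 thirty-second notes.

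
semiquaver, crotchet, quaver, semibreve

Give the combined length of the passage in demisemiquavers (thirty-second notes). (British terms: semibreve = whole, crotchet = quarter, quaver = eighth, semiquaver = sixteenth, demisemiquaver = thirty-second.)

Express everything in thirty-second notes: semiquaver = 2; crotchet = 8; quaver = 4; semibreve = 32.
Adding: 2 + 8 + 4 + 32 = 46 thirty-second notes.

46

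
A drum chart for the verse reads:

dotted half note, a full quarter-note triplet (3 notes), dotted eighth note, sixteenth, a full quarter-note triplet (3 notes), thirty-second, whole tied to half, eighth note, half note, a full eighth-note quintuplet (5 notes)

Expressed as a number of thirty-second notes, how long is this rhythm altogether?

Each duration in thirty-second notes: dotted half note = 24; a full quarter-note triplet (3 notes) (three triplet quarters span one half) = 16; dotted eighth note = 6; sixteenth = 2; a full quarter-note triplet (3 notes) (three triplet quarters span one half) = 16; thirty-second = 1; whole tied to half (whole + half) = 48; eighth note = 4; half note = 16; a full eighth-note quintuplet (5 notes) (five quintuplet eighths span one half) = 16.
Sum: 24 + 16 + 6 + 2 + 16 + 1 + 48 + 4 + 16 + 16 = 149 thirty-second notes.

149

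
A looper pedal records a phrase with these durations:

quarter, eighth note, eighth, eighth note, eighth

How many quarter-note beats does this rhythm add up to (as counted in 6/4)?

3

One quarter-note beat = 2 eighth notes.
Working in eighth notes: quarter = 2; eighth note = 1; eighth = 1; eighth note = 1; eighth = 1.
Adding: 2 + 1 + 1 + 1 + 1 = 6.
6 ÷ 2 = 3 beats.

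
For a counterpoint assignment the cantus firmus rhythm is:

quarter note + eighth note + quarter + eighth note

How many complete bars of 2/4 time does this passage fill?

1

One bar of 2/4 = 4 eighth notes.
Express everything in eighth notes: quarter note = 2; eighth note = 1; quarter = 2; eighth note = 1.
Total: 2 + 1 + 2 + 1 = 6.
6 ÷ 4 = 1 complete bar with 2 left over.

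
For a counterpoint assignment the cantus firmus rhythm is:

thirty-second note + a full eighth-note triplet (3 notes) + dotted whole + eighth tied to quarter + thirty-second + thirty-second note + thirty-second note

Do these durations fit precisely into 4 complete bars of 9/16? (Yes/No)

Yes

One bar of 9/16 = 18 thirty-second notes, so 4 bars = 72.
Convert each value to thirty-second notes: thirty-second note = 1; a full eighth-note triplet (3 notes) (three triplet eighths span one quarter) = 8; dotted whole = 48; eighth tied to quarter (eighth + quarter) = 12; thirty-second = 1; thirty-second note = 1; thirty-second note = 1.
Total: 1 + 8 + 48 + 12 + 1 + 1 + 1 = 72.
72 equals 72, so the answer is Yes.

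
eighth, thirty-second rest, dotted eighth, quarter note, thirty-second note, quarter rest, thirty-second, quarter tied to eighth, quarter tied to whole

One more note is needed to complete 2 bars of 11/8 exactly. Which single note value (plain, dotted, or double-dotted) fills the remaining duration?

double-dotted eighth note

2 bars of 11/8 = 88 thirty-second notes.
Express everything in thirty-second notes: eighth = 4; thirty-second rest = 1; dotted eighth = 6; quarter note = 8; thirty-second note = 1; quarter rest = 8; thirty-second = 1; quarter tied to eighth (quarter + eighth) = 12; quarter tied to whole (quarter + whole) = 40.
Altogether 4 + 1 + 6 + 8 + 1 + 8 + 1 + 12 + 40 = 81.
Remaining: 88 − 81 = 7 thirty-second notes, which is a double-dotted eighth note.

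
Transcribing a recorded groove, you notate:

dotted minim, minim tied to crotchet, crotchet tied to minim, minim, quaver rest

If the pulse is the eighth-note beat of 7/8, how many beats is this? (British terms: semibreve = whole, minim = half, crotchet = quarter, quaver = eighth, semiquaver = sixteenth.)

23

One eighth-note beat = 2 sixteenth notes.
In sixteenth notes: dotted minim = 12; minim tied to crotchet (minim + crotchet) = 12; crotchet tied to minim (crotchet + minim) = 12; minim = 8; quaver rest = 2.
Total: 12 + 12 + 12 + 8 + 2 = 46.
46 ÷ 2 = 23 beats.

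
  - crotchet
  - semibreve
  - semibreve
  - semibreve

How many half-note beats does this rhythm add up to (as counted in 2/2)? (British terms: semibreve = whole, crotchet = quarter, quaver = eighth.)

6.5

One half-note beat = 2 quarter notes.
Express everything in quarter notes: crotchet = 1; semibreve = 4; semibreve = 4; semibreve = 4.
Sum: 1 + 4 + 4 + 4 = 13.
13 ÷ 2 = 6.5 beats.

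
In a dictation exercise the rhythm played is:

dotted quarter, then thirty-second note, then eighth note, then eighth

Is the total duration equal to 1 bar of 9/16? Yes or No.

No

One bar of 9/16 = 18 thirty-second notes.
Each duration in thirty-second notes: dotted quarter = 12; thirty-second note = 1; eighth note = 4; eighth = 4.
Altogether 12 + 1 + 4 + 4 = 21.
21 exceeds 18, so the answer is No.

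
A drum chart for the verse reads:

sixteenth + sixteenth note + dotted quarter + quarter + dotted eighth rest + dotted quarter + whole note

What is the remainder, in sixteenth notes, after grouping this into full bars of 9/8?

One bar of 9/8 = 18 sixteenth notes.
In sixteenth notes: sixteenth = 1; sixteenth note = 1; dotted quarter = 6; quarter = 4; dotted eighth rest = 3; dotted quarter = 6; whole note = 16.
Total: 1 + 1 + 6 + 4 + 3 + 6 + 16 = 37.
37 ÷ 18 = 2 complete bars with 1 sixteenth note remaining.

1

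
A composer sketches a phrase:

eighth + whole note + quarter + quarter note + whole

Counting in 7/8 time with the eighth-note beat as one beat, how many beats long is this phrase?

One eighth-note beat = 2 sixteenth notes.
Convert each value to sixteenth notes: eighth = 2; whole note = 16; quarter = 4; quarter note = 4; whole = 16.
Total: 2 + 16 + 4 + 4 + 16 = 42.
42 ÷ 2 = 21 beats.

21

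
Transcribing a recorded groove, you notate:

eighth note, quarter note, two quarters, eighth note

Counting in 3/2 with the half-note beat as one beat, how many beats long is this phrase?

One half-note beat = 4 eighth notes.
In eighth notes: eighth note = 1; quarter note = 2; quarter = 2; quarter = 2; eighth note = 1.
Sum: 1 + 2 + 2 + 2 + 1 = 8.
8 ÷ 4 = 2 beats.

2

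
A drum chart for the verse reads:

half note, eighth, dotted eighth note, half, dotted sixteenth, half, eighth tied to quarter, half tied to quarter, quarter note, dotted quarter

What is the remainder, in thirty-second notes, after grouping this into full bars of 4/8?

5

One bar of 4/8 = 16 thirty-second notes.
Each duration in thirty-second notes: half note = 16; eighth = 4; dotted eighth note = 6; half = 16; dotted sixteenth = 3; half = 16; eighth tied to quarter (eighth + quarter) = 12; half tied to quarter (half + quarter) = 24; quarter note = 8; dotted quarter = 12.
Adding: 16 + 4 + 6 + 16 + 3 + 16 + 12 + 24 + 8 + 12 = 117.
117 ÷ 16 = 7 complete bars with 5 thirty-second notes remaining.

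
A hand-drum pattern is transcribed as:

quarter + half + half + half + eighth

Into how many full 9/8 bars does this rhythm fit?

1

One bar of 9/8 = 9 eighth notes.
Convert each value to eighth notes: quarter = 2; half = 4; half = 4; half = 4; eighth = 1.
Total: 2 + 4 + 4 + 4 + 1 = 15.
15 ÷ 9 = 1 complete bar with 6 left over.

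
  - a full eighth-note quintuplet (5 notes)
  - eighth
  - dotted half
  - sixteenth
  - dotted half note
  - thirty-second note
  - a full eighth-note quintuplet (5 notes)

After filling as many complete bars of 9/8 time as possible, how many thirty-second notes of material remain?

One bar of 9/8 = 36 thirty-second notes.
Express everything in thirty-second notes: a full eighth-note quintuplet (5 notes) (five quintuplet eighths span one half) = 16; eighth = 4; dotted half = 24; sixteenth = 2; dotted half note = 24; thirty-second note = 1; a full eighth-note quintuplet (5 notes) (five quintuplet eighths span one half) = 16.
Adding: 16 + 4 + 24 + 2 + 24 + 1 + 16 = 87.
87 ÷ 36 = 2 complete bars with 15 thirty-second notes remaining.

15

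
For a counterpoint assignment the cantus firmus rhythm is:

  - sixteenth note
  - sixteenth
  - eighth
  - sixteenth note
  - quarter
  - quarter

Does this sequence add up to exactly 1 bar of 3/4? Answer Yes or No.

No

One bar of 3/4 = 12 sixteenth notes.
Working in sixteenth notes: sixteenth note = 1; sixteenth = 1; eighth = 2; sixteenth note = 1; quarter = 4; quarter = 4.
Altogether 1 + 1 + 2 + 1 + 4 + 4 = 13.
13 exceeds 12, so the answer is No.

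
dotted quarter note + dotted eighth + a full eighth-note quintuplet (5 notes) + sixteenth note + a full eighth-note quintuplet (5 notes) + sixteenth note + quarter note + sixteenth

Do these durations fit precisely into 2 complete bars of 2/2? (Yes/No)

Yes

One bar of 2/2 = 16 sixteenth notes, so 2 bars = 32.
Each duration in sixteenth notes: dotted quarter note = 6; dotted eighth = 3; a full eighth-note quintuplet (5 notes) (five quintuplet eighths span one half) = 8; sixteenth note = 1; a full eighth-note quintuplet (5 notes) (five quintuplet eighths span one half) = 8; sixteenth note = 1; quarter note = 4; sixteenth = 1.
Adding: 6 + 3 + 8 + 1 + 8 + 1 + 4 + 1 = 32.
32 equals 32, so the answer is Yes.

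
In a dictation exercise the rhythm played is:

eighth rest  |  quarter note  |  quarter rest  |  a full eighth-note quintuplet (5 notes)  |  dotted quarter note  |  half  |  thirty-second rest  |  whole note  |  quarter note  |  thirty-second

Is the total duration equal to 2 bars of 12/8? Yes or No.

No

One bar of 12/8 = 48 thirty-second notes, so 2 bars = 96.
In thirty-second notes: eighth rest = 4; quarter note = 8; quarter rest = 8; a full eighth-note quintuplet (5 notes) (five quintuplet eighths span one half) = 16; dotted quarter note = 12; half = 16; thirty-second rest = 1; whole note = 32; quarter note = 8; thirty-second = 1.
Adding: 4 + 8 + 8 + 16 + 12 + 16 + 1 + 32 + 8 + 1 = 106.
106 exceeds 96, so the answer is No.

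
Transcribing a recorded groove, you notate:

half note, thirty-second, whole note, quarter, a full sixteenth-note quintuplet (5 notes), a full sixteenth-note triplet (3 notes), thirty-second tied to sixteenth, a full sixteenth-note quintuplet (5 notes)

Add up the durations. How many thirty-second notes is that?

80

Working in thirty-second notes: half note = 16; thirty-second = 1; whole note = 32; quarter = 8; a full sixteenth-note quintuplet (5 notes) (five quintuplet sixteenths span one quarter) = 8; a full sixteenth-note triplet (3 notes) (three triplet sixteenths span one eighth) = 4; thirty-second tied to sixteenth (thirty-second + sixteenth) = 3; a full sixteenth-note quintuplet (5 notes) (five quintuplet sixteenths span one quarter) = 8.
Total: 16 + 1 + 32 + 8 + 8 + 4 + 3 + 8 = 80 thirty-second notes.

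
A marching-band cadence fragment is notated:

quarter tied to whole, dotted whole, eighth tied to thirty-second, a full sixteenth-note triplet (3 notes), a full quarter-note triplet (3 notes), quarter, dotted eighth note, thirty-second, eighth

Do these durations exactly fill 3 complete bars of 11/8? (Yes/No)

One bar of 11/8 = 44 thirty-second notes, so 3 bars = 132.
Express everything in thirty-second notes: quarter tied to whole (quarter + whole) = 40; dotted whole = 48; eighth tied to thirty-second (eighth + thirty-second) = 5; a full sixteenth-note triplet (3 notes) (three triplet sixteenths span one eighth) = 4; a full quarter-note triplet (3 notes) (three triplet quarters span one half) = 16; quarter = 8; dotted eighth note = 6; thirty-second = 1; eighth = 4.
Altogether 40 + 48 + 5 + 4 + 16 + 8 + 6 + 1 + 4 = 132.
132 equals 132, so the answer is Yes.

Yes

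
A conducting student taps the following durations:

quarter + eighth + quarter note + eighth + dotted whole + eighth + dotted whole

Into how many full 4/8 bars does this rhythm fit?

7

One bar of 4/8 = 4 eighth notes.
Express everything in eighth notes: quarter = 2; eighth = 1; quarter note = 2; eighth = 1; dotted whole = 12; eighth = 1; dotted whole = 12.
Adding: 2 + 1 + 2 + 1 + 12 + 1 + 12 = 31.
31 ÷ 4 = 7 complete bars with 3 left over.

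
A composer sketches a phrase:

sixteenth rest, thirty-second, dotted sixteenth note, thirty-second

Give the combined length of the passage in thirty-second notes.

7

In thirty-second notes: sixteenth rest = 2; thirty-second = 1; dotted sixteenth note = 3; thirty-second = 1.
Adding: 2 + 1 + 3 + 1 = 7 thirty-second notes.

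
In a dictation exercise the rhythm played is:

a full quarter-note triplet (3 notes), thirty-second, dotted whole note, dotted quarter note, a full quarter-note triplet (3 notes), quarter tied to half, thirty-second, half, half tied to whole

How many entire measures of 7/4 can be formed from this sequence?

One bar of 7/4 = 56 thirty-second notes.
Express everything in thirty-second notes: a full quarter-note triplet (3 notes) (three triplet quarters span one half) = 16; thirty-second = 1; dotted whole note = 48; dotted quarter note = 12; a full quarter-note triplet (3 notes) (three triplet quarters span one half) = 16; quarter tied to half (quarter + half) = 24; thirty-second = 1; half = 16; half tied to whole (half + whole) = 48.
Total: 16 + 1 + 48 + 12 + 16 + 24 + 1 + 16 + 48 = 182.
182 ÷ 56 = 3 complete bars with 14 left over.

3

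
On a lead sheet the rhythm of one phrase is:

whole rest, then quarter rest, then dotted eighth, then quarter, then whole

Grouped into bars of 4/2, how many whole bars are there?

One bar of 4/2 = 32 sixteenth notes.
Working in sixteenth notes: whole rest = 16; quarter rest = 4; dotted eighth = 3; quarter = 4; whole = 16.
Sum: 16 + 4 + 3 + 4 + 16 = 43.
43 ÷ 32 = 1 complete bar with 11 left over.

1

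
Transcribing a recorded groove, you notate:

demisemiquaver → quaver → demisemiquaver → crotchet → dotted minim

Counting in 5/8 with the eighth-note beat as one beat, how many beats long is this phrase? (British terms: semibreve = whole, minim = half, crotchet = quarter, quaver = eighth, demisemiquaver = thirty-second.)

One eighth-note beat = 4 thirty-second notes.
Working in thirty-second notes: demisemiquaver = 1; quaver = 4; demisemiquaver = 1; crotchet = 8; dotted minim = 24.
Sum: 1 + 4 + 1 + 8 + 24 = 38.
38 ÷ 4 = 9.5 beats.

9.5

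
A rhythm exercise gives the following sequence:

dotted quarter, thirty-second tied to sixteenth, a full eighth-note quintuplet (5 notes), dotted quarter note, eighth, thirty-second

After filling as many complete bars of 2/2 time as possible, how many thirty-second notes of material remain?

16

One bar of 2/2 = 32 thirty-second notes.
Express everything in thirty-second notes: dotted quarter = 12; thirty-second tied to sixteenth (thirty-second + sixteenth) = 3; a full eighth-note quintuplet (5 notes) (five quintuplet eighths span one half) = 16; dotted quarter note = 12; eighth = 4; thirty-second = 1.
Altogether 12 + 3 + 16 + 12 + 4 + 1 = 48.
48 ÷ 32 = 1 complete bar with 16 thirty-second notes remaining.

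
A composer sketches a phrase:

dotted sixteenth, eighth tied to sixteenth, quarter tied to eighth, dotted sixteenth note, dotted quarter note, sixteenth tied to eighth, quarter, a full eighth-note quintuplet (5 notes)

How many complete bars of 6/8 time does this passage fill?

2

One bar of 6/8 = 24 thirty-second notes.
Each duration in thirty-second notes: dotted sixteenth = 3; eighth tied to sixteenth (eighth + sixteenth) = 6; quarter tied to eighth (quarter + eighth) = 12; dotted sixteenth note = 3; dotted quarter note = 12; sixteenth tied to eighth (sixteenth + eighth) = 6; quarter = 8; a full eighth-note quintuplet (5 notes) (five quintuplet eighths span one half) = 16.
Adding: 3 + 6 + 12 + 3 + 12 + 6 + 8 + 16 = 66.
66 ÷ 24 = 2 complete bars with 18 left over.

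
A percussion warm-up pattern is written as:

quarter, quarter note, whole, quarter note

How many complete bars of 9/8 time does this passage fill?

1

One bar of 9/8 = 9 eighth notes.
Each duration in eighth notes: quarter = 2; quarter note = 2; whole = 8; quarter note = 2.
Adding: 2 + 2 + 8 + 2 = 14.
14 ÷ 9 = 1 complete bar with 5 left over.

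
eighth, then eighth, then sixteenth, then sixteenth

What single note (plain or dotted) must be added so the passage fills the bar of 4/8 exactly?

eighth note

The bar of 4/8 = 8 sixteenth notes.
Convert each value to sixteenth notes: eighth = 2; eighth = 2; sixteenth = 1; sixteenth = 1.
Sum: 2 + 2 + 1 + 1 = 6.
Remaining: 8 − 6 = 2 sixteenth notes, which is a eighth note.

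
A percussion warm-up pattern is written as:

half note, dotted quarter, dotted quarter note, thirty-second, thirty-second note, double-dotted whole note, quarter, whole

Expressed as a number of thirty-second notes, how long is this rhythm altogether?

Convert each value to thirty-second notes: half note = 16; dotted quarter = 12; dotted quarter note = 12; thirty-second = 1; thirty-second note = 1; double-dotted whole note = 56; quarter = 8; whole = 32.
Adding: 16 + 12 + 12 + 1 + 1 + 56 + 8 + 32 = 138 thirty-second notes.

138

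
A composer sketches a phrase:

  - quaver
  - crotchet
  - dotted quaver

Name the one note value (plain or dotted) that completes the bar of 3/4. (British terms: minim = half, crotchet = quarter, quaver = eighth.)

The bar of 3/4 = 12 sixteenth notes.
Express everything in sixteenth notes: quaver = 2; crotchet = 4; dotted quaver = 3.
Adding: 2 + 4 + 3 = 9.
Remaining: 12 − 9 = 3 sixteenth notes, which is a dotted eighth note.

dotted eighth note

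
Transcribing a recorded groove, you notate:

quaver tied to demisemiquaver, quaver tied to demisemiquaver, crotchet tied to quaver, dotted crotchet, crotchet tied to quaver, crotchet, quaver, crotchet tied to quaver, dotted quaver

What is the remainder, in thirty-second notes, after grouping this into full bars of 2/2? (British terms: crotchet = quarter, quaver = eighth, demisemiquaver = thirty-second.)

12

One bar of 2/2 = 32 thirty-second notes.
Convert each value to thirty-second notes: quaver tied to demisemiquaver (quaver + demisemiquaver) = 5; quaver tied to demisemiquaver (quaver + demisemiquaver) = 5; crotchet tied to quaver (crotchet + quaver) = 12; dotted crotchet = 12; crotchet tied to quaver (crotchet + quaver) = 12; crotchet = 8; quaver = 4; crotchet tied to quaver (crotchet + quaver) = 12; dotted quaver = 6.
Adding: 5 + 5 + 12 + 12 + 12 + 8 + 4 + 12 + 6 = 76.
76 ÷ 32 = 2 complete bars with 12 thirty-second notes remaining.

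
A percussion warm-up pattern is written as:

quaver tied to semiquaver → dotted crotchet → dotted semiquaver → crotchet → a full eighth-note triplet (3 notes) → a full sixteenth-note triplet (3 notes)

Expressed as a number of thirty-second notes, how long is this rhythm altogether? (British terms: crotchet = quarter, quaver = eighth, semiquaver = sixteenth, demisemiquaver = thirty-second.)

Working in thirty-second notes: quaver tied to semiquaver (quaver + semiquaver) = 6; dotted crotchet = 12; dotted semiquaver = 3; crotchet = 8; a full eighth-note triplet (3 notes) (three triplet eighths span one quarter) = 8; a full sixteenth-note triplet (3 notes) (three triplet sixteenths span one eighth) = 4.
Total: 6 + 12 + 3 + 8 + 8 + 4 = 41 thirty-second notes.

41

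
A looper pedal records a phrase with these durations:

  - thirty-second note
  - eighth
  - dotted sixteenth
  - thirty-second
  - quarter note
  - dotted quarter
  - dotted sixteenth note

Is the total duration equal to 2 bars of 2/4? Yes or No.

Yes

One bar of 2/4 = 16 thirty-second notes, so 2 bars = 32.
Convert each value to thirty-second notes: thirty-second note = 1; eighth = 4; dotted sixteenth = 3; thirty-second = 1; quarter note = 8; dotted quarter = 12; dotted sixteenth note = 3.
Adding: 1 + 4 + 3 + 1 + 8 + 12 + 3 = 32.
32 equals 32, so the answer is Yes.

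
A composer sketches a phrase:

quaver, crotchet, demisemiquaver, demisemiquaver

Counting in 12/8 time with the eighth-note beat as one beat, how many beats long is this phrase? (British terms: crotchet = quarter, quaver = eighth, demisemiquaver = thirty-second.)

3.5

One eighth-note beat = 4 thirty-second notes.
Working in thirty-second notes: quaver = 4; crotchet = 8; demisemiquaver = 1; demisemiquaver = 1.
Altogether 4 + 8 + 1 + 1 = 14.
14 ÷ 4 = 3.5 beats.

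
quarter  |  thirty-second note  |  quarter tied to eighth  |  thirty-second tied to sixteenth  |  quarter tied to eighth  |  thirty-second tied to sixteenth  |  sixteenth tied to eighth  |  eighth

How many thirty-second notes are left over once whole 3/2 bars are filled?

1

One bar of 3/2 = 48 thirty-second notes.
In thirty-second notes: quarter = 8; thirty-second note = 1; quarter tied to eighth (quarter + eighth) = 12; thirty-second tied to sixteenth (thirty-second + sixteenth) = 3; quarter tied to eighth (quarter + eighth) = 12; thirty-second tied to sixteenth (thirty-second + sixteenth) = 3; sixteenth tied to eighth (sixteenth + eighth) = 6; eighth = 4.
Altogether 8 + 1 + 12 + 3 + 12 + 3 + 6 + 4 = 49.
49 ÷ 48 = 1 complete bar with 1 thirty-second note remaining.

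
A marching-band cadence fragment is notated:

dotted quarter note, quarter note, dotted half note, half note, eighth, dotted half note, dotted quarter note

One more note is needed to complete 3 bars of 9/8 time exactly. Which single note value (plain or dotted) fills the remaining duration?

3 bars of 9/8 = 27 eighth notes.
Each duration in eighth notes: dotted quarter note = 3; quarter note = 2; dotted half note = 6; half note = 4; eighth = 1; dotted half note = 6; dotted quarter note = 3.
Total: 3 + 2 + 6 + 4 + 1 + 6 + 3 = 25.
Remaining: 27 − 25 = 2 eighth notes, which is a quarter note.

quarter note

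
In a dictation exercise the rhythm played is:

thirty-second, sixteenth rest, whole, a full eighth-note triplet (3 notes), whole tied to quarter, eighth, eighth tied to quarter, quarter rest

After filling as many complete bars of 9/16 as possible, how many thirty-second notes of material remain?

17

One bar of 9/16 = 18 thirty-second notes.
In thirty-second notes: thirty-second = 1; sixteenth rest = 2; whole = 32; a full eighth-note triplet (3 notes) (three triplet eighths span one quarter) = 8; whole tied to quarter (whole + quarter) = 40; eighth = 4; eighth tied to quarter (eighth + quarter) = 12; quarter rest = 8.
Total: 1 + 2 + 32 + 8 + 40 + 4 + 12 + 8 = 107.
107 ÷ 18 = 5 complete bars with 17 thirty-second notes remaining.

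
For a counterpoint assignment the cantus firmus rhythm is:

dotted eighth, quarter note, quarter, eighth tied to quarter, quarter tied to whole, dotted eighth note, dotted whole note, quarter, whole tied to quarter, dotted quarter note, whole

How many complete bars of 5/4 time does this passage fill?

One bar of 5/4 = 20 sixteenth notes.
In sixteenth notes: dotted eighth = 3; quarter note = 4; quarter = 4; eighth tied to quarter (eighth + quarter) = 6; quarter tied to whole (quarter + whole) = 20; dotted eighth note = 3; dotted whole note = 24; quarter = 4; whole tied to quarter (whole + quarter) = 20; dotted quarter note = 6; whole = 16.
Total: 3 + 4 + 4 + 6 + 20 + 3 + 24 + 4 + 20 + 6 + 16 = 110.
110 ÷ 20 = 5 complete bars with 10 left over.

5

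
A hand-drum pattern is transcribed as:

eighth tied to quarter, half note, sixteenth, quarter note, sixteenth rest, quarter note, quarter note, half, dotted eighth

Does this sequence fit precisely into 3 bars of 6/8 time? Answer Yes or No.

One bar of 6/8 = 12 sixteenth notes, so 3 bars = 36.
Convert each value to sixteenth notes: eighth tied to quarter (eighth + quarter) = 6; half note = 8; sixteenth = 1; quarter note = 4; sixteenth rest = 1; quarter note = 4; quarter note = 4; half = 8; dotted eighth = 3.
Sum: 6 + 8 + 1 + 4 + 1 + 4 + 4 + 8 + 3 = 39.
39 exceeds 36, so the answer is No.

No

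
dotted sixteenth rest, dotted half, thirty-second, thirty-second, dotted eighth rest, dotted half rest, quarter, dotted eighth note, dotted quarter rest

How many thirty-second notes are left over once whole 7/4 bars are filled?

One bar of 7/4 = 56 thirty-second notes.
Each duration in thirty-second notes: dotted sixteenth rest = 3; dotted half = 24; thirty-second = 1; thirty-second = 1; dotted eighth rest = 6; dotted half rest = 24; quarter = 8; dotted eighth note = 6; dotted quarter rest = 12.
Total: 3 + 24 + 1 + 1 + 6 + 24 + 8 + 6 + 12 = 85.
85 ÷ 56 = 1 complete bar with 29 thirty-second notes remaining.

29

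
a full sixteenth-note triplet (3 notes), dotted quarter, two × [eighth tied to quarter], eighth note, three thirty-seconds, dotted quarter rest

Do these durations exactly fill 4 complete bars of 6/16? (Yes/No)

No

One bar of 6/16 = 12 thirty-second notes, so 4 bars = 48.
Convert each value to thirty-second notes: a full sixteenth-note triplet (3 notes) (three triplet sixteenths span one eighth) = 4; dotted quarter = 12; eighth tied to quarter (eighth + quarter) = 12; eighth tied to quarter (eighth + quarter) = 12; eighth note = 4; thirty-second = 1; thirty-second = 1; thirty-second = 1; dotted quarter rest = 12.
Total: 4 + 12 + 12 + 12 + 4 + 1 + 1 + 1 + 12 = 59.
59 exceeds 48, so the answer is No.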